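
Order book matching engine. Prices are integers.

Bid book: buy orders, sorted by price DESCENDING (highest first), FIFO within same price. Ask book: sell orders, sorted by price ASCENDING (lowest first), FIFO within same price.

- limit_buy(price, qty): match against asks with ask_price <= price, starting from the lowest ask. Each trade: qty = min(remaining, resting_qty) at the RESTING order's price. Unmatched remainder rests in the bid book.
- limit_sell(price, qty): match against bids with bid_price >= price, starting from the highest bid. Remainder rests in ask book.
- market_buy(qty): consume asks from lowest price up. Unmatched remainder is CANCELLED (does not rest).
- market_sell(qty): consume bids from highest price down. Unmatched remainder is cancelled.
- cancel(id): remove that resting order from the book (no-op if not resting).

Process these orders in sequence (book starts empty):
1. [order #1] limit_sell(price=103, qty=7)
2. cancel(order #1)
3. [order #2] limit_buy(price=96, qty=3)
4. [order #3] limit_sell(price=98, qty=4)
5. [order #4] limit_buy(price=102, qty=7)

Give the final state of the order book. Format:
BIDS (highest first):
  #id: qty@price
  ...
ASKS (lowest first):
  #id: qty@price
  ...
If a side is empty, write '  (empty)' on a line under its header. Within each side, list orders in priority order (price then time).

After op 1 [order #1] limit_sell(price=103, qty=7): fills=none; bids=[-] asks=[#1:7@103]
After op 2 cancel(order #1): fills=none; bids=[-] asks=[-]
After op 3 [order #2] limit_buy(price=96, qty=3): fills=none; bids=[#2:3@96] asks=[-]
After op 4 [order #3] limit_sell(price=98, qty=4): fills=none; bids=[#2:3@96] asks=[#3:4@98]
After op 5 [order #4] limit_buy(price=102, qty=7): fills=#4x#3:4@98; bids=[#4:3@102 #2:3@96] asks=[-]

Answer: BIDS (highest first):
  #4: 3@102
  #2: 3@96
ASKS (lowest first):
  (empty)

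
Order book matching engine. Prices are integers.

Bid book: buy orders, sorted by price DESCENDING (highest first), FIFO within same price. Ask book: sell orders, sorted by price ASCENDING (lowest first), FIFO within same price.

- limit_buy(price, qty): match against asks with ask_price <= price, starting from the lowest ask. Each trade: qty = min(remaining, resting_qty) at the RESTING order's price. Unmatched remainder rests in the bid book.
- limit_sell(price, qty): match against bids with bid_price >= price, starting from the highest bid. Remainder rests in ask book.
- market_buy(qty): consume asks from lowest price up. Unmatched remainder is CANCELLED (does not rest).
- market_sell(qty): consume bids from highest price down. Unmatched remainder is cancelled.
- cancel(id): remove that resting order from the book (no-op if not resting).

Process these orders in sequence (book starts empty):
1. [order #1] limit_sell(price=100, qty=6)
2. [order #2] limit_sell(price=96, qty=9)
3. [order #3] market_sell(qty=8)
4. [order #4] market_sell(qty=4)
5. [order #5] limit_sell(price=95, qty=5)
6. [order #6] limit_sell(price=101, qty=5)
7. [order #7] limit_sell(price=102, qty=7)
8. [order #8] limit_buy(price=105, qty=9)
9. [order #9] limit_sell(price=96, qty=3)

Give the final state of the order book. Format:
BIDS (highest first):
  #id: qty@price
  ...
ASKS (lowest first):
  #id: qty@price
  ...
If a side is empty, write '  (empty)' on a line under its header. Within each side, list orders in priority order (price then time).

Answer: BIDS (highest first):
  (empty)
ASKS (lowest first):
  #2: 5@96
  #9: 3@96
  #1: 6@100
  #6: 5@101
  #7: 7@102

Derivation:
After op 1 [order #1] limit_sell(price=100, qty=6): fills=none; bids=[-] asks=[#1:6@100]
After op 2 [order #2] limit_sell(price=96, qty=9): fills=none; bids=[-] asks=[#2:9@96 #1:6@100]
After op 3 [order #3] market_sell(qty=8): fills=none; bids=[-] asks=[#2:9@96 #1:6@100]
After op 4 [order #4] market_sell(qty=4): fills=none; bids=[-] asks=[#2:9@96 #1:6@100]
After op 5 [order #5] limit_sell(price=95, qty=5): fills=none; bids=[-] asks=[#5:5@95 #2:9@96 #1:6@100]
After op 6 [order #6] limit_sell(price=101, qty=5): fills=none; bids=[-] asks=[#5:5@95 #2:9@96 #1:6@100 #6:5@101]
After op 7 [order #7] limit_sell(price=102, qty=7): fills=none; bids=[-] asks=[#5:5@95 #2:9@96 #1:6@100 #6:5@101 #7:7@102]
After op 8 [order #8] limit_buy(price=105, qty=9): fills=#8x#5:5@95 #8x#2:4@96; bids=[-] asks=[#2:5@96 #1:6@100 #6:5@101 #7:7@102]
After op 9 [order #9] limit_sell(price=96, qty=3): fills=none; bids=[-] asks=[#2:5@96 #9:3@96 #1:6@100 #6:5@101 #7:7@102]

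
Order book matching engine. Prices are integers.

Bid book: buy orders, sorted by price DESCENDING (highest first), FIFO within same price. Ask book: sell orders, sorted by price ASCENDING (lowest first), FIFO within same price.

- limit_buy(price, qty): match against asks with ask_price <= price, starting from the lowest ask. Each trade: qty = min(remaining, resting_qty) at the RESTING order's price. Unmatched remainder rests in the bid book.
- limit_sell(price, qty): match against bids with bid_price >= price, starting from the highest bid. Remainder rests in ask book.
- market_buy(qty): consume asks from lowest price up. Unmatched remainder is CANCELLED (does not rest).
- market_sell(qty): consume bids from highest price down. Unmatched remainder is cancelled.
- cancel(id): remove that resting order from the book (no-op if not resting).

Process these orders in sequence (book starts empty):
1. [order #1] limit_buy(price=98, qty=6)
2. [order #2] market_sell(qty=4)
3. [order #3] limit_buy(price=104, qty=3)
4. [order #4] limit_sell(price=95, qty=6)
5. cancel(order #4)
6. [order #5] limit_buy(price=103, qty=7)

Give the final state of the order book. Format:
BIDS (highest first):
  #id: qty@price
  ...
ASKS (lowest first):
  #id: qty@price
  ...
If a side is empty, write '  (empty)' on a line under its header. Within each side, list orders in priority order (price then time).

Answer: BIDS (highest first):
  #5: 7@103
ASKS (lowest first):
  (empty)

Derivation:
After op 1 [order #1] limit_buy(price=98, qty=6): fills=none; bids=[#1:6@98] asks=[-]
After op 2 [order #2] market_sell(qty=4): fills=#1x#2:4@98; bids=[#1:2@98] asks=[-]
After op 3 [order #3] limit_buy(price=104, qty=3): fills=none; bids=[#3:3@104 #1:2@98] asks=[-]
After op 4 [order #4] limit_sell(price=95, qty=6): fills=#3x#4:3@104 #1x#4:2@98; bids=[-] asks=[#4:1@95]
After op 5 cancel(order #4): fills=none; bids=[-] asks=[-]
After op 6 [order #5] limit_buy(price=103, qty=7): fills=none; bids=[#5:7@103] asks=[-]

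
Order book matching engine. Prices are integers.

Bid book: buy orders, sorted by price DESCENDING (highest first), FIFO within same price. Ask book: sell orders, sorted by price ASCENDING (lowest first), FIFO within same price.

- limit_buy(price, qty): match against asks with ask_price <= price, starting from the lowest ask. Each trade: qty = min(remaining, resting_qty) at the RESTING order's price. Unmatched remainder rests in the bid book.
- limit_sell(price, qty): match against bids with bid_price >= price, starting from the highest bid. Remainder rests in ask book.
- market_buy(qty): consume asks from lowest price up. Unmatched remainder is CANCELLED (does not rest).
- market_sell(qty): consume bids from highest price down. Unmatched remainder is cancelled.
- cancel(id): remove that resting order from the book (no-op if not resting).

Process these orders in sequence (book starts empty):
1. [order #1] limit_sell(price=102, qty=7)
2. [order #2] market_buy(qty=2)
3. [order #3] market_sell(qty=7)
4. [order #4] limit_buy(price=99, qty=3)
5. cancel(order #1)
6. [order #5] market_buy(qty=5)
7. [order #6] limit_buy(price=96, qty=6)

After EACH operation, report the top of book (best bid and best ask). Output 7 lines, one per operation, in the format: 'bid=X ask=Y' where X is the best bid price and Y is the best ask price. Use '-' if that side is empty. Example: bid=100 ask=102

After op 1 [order #1] limit_sell(price=102, qty=7): fills=none; bids=[-] asks=[#1:7@102]
After op 2 [order #2] market_buy(qty=2): fills=#2x#1:2@102; bids=[-] asks=[#1:5@102]
After op 3 [order #3] market_sell(qty=7): fills=none; bids=[-] asks=[#1:5@102]
After op 4 [order #4] limit_buy(price=99, qty=3): fills=none; bids=[#4:3@99] asks=[#1:5@102]
After op 5 cancel(order #1): fills=none; bids=[#4:3@99] asks=[-]
After op 6 [order #5] market_buy(qty=5): fills=none; bids=[#4:3@99] asks=[-]
After op 7 [order #6] limit_buy(price=96, qty=6): fills=none; bids=[#4:3@99 #6:6@96] asks=[-]

Answer: bid=- ask=102
bid=- ask=102
bid=- ask=102
bid=99 ask=102
bid=99 ask=-
bid=99 ask=-
bid=99 ask=-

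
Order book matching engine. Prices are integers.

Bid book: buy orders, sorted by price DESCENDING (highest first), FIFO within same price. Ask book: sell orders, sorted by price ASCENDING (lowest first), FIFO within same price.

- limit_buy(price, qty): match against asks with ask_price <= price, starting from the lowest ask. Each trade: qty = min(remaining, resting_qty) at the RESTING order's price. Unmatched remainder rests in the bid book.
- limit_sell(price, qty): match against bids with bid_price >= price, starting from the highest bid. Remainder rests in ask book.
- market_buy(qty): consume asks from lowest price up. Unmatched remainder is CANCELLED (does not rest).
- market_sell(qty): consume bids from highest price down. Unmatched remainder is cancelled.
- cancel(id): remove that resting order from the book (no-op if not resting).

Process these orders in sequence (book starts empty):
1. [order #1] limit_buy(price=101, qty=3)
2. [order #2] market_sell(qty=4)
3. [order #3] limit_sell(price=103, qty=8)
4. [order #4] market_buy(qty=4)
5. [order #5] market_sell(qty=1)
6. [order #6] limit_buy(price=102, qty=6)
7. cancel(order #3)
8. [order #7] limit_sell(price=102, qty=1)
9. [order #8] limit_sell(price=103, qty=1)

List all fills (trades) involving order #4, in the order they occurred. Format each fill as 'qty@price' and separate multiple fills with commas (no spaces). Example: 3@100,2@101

Answer: 4@103

Derivation:
After op 1 [order #1] limit_buy(price=101, qty=3): fills=none; bids=[#1:3@101] asks=[-]
After op 2 [order #2] market_sell(qty=4): fills=#1x#2:3@101; bids=[-] asks=[-]
After op 3 [order #3] limit_sell(price=103, qty=8): fills=none; bids=[-] asks=[#3:8@103]
After op 4 [order #4] market_buy(qty=4): fills=#4x#3:4@103; bids=[-] asks=[#3:4@103]
After op 5 [order #5] market_sell(qty=1): fills=none; bids=[-] asks=[#3:4@103]
After op 6 [order #6] limit_buy(price=102, qty=6): fills=none; bids=[#6:6@102] asks=[#3:4@103]
After op 7 cancel(order #3): fills=none; bids=[#6:6@102] asks=[-]
After op 8 [order #7] limit_sell(price=102, qty=1): fills=#6x#7:1@102; bids=[#6:5@102] asks=[-]
After op 9 [order #8] limit_sell(price=103, qty=1): fills=none; bids=[#6:5@102] asks=[#8:1@103]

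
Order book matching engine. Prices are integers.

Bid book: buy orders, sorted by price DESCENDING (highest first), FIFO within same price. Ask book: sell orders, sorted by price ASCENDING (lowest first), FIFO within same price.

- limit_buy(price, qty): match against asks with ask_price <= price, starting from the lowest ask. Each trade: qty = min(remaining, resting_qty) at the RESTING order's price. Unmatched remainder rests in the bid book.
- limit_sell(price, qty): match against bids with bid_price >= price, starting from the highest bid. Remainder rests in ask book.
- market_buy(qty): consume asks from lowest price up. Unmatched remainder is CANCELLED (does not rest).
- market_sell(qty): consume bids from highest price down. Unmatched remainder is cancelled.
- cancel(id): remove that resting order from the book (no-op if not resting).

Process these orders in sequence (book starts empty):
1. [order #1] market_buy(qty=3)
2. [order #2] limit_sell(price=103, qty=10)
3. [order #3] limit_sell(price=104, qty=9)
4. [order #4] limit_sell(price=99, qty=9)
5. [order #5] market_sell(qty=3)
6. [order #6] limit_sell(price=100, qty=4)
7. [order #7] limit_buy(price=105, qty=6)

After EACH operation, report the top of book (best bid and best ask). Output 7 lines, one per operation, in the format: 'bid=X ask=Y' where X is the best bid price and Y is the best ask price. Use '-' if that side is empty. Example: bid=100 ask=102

Answer: bid=- ask=-
bid=- ask=103
bid=- ask=103
bid=- ask=99
bid=- ask=99
bid=- ask=99
bid=- ask=99

Derivation:
After op 1 [order #1] market_buy(qty=3): fills=none; bids=[-] asks=[-]
After op 2 [order #2] limit_sell(price=103, qty=10): fills=none; bids=[-] asks=[#2:10@103]
After op 3 [order #3] limit_sell(price=104, qty=9): fills=none; bids=[-] asks=[#2:10@103 #3:9@104]
After op 4 [order #4] limit_sell(price=99, qty=9): fills=none; bids=[-] asks=[#4:9@99 #2:10@103 #3:9@104]
After op 5 [order #5] market_sell(qty=3): fills=none; bids=[-] asks=[#4:9@99 #2:10@103 #3:9@104]
After op 6 [order #6] limit_sell(price=100, qty=4): fills=none; bids=[-] asks=[#4:9@99 #6:4@100 #2:10@103 #3:9@104]
After op 7 [order #7] limit_buy(price=105, qty=6): fills=#7x#4:6@99; bids=[-] asks=[#4:3@99 #6:4@100 #2:10@103 #3:9@104]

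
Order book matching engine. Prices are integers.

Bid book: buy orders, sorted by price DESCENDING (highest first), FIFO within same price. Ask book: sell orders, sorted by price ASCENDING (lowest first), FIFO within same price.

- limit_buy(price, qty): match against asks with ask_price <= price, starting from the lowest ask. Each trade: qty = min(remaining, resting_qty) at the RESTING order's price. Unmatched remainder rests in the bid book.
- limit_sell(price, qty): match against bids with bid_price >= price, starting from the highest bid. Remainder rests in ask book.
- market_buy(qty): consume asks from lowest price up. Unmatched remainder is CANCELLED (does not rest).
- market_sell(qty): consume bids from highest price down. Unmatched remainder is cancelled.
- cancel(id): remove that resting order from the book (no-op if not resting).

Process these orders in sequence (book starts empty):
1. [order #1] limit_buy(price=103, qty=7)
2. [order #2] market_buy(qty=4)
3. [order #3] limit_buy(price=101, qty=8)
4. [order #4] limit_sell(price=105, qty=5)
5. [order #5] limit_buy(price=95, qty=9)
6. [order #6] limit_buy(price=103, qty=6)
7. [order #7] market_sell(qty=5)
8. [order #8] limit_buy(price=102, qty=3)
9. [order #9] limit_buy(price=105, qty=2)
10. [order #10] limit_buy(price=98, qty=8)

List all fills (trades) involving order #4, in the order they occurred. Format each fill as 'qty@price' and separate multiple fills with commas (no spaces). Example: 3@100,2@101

After op 1 [order #1] limit_buy(price=103, qty=7): fills=none; bids=[#1:7@103] asks=[-]
After op 2 [order #2] market_buy(qty=4): fills=none; bids=[#1:7@103] asks=[-]
After op 3 [order #3] limit_buy(price=101, qty=8): fills=none; bids=[#1:7@103 #3:8@101] asks=[-]
After op 4 [order #4] limit_sell(price=105, qty=5): fills=none; bids=[#1:7@103 #3:8@101] asks=[#4:5@105]
After op 5 [order #5] limit_buy(price=95, qty=9): fills=none; bids=[#1:7@103 #3:8@101 #5:9@95] asks=[#4:5@105]
After op 6 [order #6] limit_buy(price=103, qty=6): fills=none; bids=[#1:7@103 #6:6@103 #3:8@101 #5:9@95] asks=[#4:5@105]
After op 7 [order #7] market_sell(qty=5): fills=#1x#7:5@103; bids=[#1:2@103 #6:6@103 #3:8@101 #5:9@95] asks=[#4:5@105]
After op 8 [order #8] limit_buy(price=102, qty=3): fills=none; bids=[#1:2@103 #6:6@103 #8:3@102 #3:8@101 #5:9@95] asks=[#4:5@105]
After op 9 [order #9] limit_buy(price=105, qty=2): fills=#9x#4:2@105; bids=[#1:2@103 #6:6@103 #8:3@102 #3:8@101 #5:9@95] asks=[#4:3@105]
After op 10 [order #10] limit_buy(price=98, qty=8): fills=none; bids=[#1:2@103 #6:6@103 #8:3@102 #3:8@101 #10:8@98 #5:9@95] asks=[#4:3@105]

Answer: 2@105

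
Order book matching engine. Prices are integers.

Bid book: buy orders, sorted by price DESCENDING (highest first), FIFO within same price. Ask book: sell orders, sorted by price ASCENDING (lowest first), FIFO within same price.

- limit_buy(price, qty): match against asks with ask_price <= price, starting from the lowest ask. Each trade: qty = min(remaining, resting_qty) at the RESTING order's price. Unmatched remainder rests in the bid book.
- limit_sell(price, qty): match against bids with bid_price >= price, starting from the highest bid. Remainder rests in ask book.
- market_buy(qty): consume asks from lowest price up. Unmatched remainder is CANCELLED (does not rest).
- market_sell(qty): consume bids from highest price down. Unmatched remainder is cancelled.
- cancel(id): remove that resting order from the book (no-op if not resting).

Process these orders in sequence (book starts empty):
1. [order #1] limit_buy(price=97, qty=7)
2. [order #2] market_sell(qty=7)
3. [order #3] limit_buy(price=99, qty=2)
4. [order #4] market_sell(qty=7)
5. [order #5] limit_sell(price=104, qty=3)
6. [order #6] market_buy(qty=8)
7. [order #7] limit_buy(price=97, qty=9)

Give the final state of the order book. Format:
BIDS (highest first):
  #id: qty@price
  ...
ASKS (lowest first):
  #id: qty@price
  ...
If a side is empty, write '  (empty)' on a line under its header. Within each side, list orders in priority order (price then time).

After op 1 [order #1] limit_buy(price=97, qty=7): fills=none; bids=[#1:7@97] asks=[-]
After op 2 [order #2] market_sell(qty=7): fills=#1x#2:7@97; bids=[-] asks=[-]
After op 3 [order #3] limit_buy(price=99, qty=2): fills=none; bids=[#3:2@99] asks=[-]
After op 4 [order #4] market_sell(qty=7): fills=#3x#4:2@99; bids=[-] asks=[-]
After op 5 [order #5] limit_sell(price=104, qty=3): fills=none; bids=[-] asks=[#5:3@104]
After op 6 [order #6] market_buy(qty=8): fills=#6x#5:3@104; bids=[-] asks=[-]
After op 7 [order #7] limit_buy(price=97, qty=9): fills=none; bids=[#7:9@97] asks=[-]

Answer: BIDS (highest first):
  #7: 9@97
ASKS (lowest first):
  (empty)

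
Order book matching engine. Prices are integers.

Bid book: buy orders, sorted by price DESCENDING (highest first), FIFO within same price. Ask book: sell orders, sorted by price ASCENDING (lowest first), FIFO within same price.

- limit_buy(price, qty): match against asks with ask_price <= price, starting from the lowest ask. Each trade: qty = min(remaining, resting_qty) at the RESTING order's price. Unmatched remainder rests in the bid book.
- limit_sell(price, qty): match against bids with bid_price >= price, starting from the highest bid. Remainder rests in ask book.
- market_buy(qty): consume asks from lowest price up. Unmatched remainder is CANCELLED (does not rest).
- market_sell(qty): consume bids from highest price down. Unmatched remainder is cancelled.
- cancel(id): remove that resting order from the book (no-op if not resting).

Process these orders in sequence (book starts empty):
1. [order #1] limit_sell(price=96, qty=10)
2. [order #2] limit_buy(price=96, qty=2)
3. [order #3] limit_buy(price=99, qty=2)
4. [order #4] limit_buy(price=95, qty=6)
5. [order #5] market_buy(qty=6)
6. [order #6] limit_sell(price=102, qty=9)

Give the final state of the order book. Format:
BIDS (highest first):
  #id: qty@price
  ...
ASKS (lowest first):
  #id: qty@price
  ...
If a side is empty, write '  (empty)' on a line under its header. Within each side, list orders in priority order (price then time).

After op 1 [order #1] limit_sell(price=96, qty=10): fills=none; bids=[-] asks=[#1:10@96]
After op 2 [order #2] limit_buy(price=96, qty=2): fills=#2x#1:2@96; bids=[-] asks=[#1:8@96]
After op 3 [order #3] limit_buy(price=99, qty=2): fills=#3x#1:2@96; bids=[-] asks=[#1:6@96]
After op 4 [order #4] limit_buy(price=95, qty=6): fills=none; bids=[#4:6@95] asks=[#1:6@96]
After op 5 [order #5] market_buy(qty=6): fills=#5x#1:6@96; bids=[#4:6@95] asks=[-]
After op 6 [order #6] limit_sell(price=102, qty=9): fills=none; bids=[#4:6@95] asks=[#6:9@102]

Answer: BIDS (highest first):
  #4: 6@95
ASKS (lowest first):
  #6: 9@102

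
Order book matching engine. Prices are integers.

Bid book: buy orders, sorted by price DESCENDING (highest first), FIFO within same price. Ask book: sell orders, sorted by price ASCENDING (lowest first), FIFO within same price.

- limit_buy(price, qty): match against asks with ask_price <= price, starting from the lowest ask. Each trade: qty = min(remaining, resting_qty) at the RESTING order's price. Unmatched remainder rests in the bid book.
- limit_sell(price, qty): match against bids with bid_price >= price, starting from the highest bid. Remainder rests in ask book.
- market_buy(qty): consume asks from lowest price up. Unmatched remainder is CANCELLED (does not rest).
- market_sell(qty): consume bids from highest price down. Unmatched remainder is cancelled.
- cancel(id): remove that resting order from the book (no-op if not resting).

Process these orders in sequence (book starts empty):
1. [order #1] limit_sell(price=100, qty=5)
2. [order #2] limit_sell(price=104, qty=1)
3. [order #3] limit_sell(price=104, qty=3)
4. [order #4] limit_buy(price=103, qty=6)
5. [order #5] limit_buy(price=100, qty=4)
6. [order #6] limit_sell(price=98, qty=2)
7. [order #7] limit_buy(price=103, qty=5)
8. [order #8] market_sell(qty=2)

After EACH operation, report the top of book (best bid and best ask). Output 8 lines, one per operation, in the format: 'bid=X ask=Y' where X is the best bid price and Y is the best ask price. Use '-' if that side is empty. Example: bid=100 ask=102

After op 1 [order #1] limit_sell(price=100, qty=5): fills=none; bids=[-] asks=[#1:5@100]
After op 2 [order #2] limit_sell(price=104, qty=1): fills=none; bids=[-] asks=[#1:5@100 #2:1@104]
After op 3 [order #3] limit_sell(price=104, qty=3): fills=none; bids=[-] asks=[#1:5@100 #2:1@104 #3:3@104]
After op 4 [order #4] limit_buy(price=103, qty=6): fills=#4x#1:5@100; bids=[#4:1@103] asks=[#2:1@104 #3:3@104]
After op 5 [order #5] limit_buy(price=100, qty=4): fills=none; bids=[#4:1@103 #5:4@100] asks=[#2:1@104 #3:3@104]
After op 6 [order #6] limit_sell(price=98, qty=2): fills=#4x#6:1@103 #5x#6:1@100; bids=[#5:3@100] asks=[#2:1@104 #3:3@104]
After op 7 [order #7] limit_buy(price=103, qty=5): fills=none; bids=[#7:5@103 #5:3@100] asks=[#2:1@104 #3:3@104]
After op 8 [order #8] market_sell(qty=2): fills=#7x#8:2@103; bids=[#7:3@103 #5:3@100] asks=[#2:1@104 #3:3@104]

Answer: bid=- ask=100
bid=- ask=100
bid=- ask=100
bid=103 ask=104
bid=103 ask=104
bid=100 ask=104
bid=103 ask=104
bid=103 ask=104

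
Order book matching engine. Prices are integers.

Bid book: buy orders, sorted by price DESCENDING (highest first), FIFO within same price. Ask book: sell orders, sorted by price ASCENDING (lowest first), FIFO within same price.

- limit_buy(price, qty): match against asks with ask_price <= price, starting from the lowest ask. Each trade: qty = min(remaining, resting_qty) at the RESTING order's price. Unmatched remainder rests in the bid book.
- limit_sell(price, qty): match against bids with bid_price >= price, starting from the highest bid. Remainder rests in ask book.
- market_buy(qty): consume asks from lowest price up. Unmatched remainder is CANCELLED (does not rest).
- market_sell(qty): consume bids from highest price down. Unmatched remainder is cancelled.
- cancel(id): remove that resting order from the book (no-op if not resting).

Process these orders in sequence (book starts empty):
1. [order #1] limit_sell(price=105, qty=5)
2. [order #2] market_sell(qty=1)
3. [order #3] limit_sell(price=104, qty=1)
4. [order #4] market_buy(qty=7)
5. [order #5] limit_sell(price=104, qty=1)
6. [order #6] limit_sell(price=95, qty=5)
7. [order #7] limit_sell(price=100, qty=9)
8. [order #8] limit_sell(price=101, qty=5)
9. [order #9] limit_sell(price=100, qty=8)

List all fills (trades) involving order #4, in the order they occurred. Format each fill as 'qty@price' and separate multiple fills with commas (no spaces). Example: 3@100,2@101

Answer: 1@104,5@105

Derivation:
After op 1 [order #1] limit_sell(price=105, qty=5): fills=none; bids=[-] asks=[#1:5@105]
After op 2 [order #2] market_sell(qty=1): fills=none; bids=[-] asks=[#1:5@105]
After op 3 [order #3] limit_sell(price=104, qty=1): fills=none; bids=[-] asks=[#3:1@104 #1:5@105]
After op 4 [order #4] market_buy(qty=7): fills=#4x#3:1@104 #4x#1:5@105; bids=[-] asks=[-]
After op 5 [order #5] limit_sell(price=104, qty=1): fills=none; bids=[-] asks=[#5:1@104]
After op 6 [order #6] limit_sell(price=95, qty=5): fills=none; bids=[-] asks=[#6:5@95 #5:1@104]
After op 7 [order #7] limit_sell(price=100, qty=9): fills=none; bids=[-] asks=[#6:5@95 #7:9@100 #5:1@104]
After op 8 [order #8] limit_sell(price=101, qty=5): fills=none; bids=[-] asks=[#6:5@95 #7:9@100 #8:5@101 #5:1@104]
After op 9 [order #9] limit_sell(price=100, qty=8): fills=none; bids=[-] asks=[#6:5@95 #7:9@100 #9:8@100 #8:5@101 #5:1@104]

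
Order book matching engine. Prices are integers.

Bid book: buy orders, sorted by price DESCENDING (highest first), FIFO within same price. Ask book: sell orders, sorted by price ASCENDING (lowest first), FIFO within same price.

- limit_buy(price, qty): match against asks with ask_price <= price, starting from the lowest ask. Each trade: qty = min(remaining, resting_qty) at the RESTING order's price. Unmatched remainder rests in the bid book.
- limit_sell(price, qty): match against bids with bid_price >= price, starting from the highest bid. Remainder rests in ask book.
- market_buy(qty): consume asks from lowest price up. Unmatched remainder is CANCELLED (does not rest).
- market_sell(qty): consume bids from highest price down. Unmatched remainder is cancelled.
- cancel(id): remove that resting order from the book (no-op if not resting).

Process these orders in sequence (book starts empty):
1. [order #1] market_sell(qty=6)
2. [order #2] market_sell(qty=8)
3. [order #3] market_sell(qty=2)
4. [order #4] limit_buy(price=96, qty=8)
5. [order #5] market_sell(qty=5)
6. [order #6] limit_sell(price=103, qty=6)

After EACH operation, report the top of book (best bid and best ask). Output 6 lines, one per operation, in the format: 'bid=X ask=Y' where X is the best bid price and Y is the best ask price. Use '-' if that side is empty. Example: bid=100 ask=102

Answer: bid=- ask=-
bid=- ask=-
bid=- ask=-
bid=96 ask=-
bid=96 ask=-
bid=96 ask=103

Derivation:
After op 1 [order #1] market_sell(qty=6): fills=none; bids=[-] asks=[-]
After op 2 [order #2] market_sell(qty=8): fills=none; bids=[-] asks=[-]
After op 3 [order #3] market_sell(qty=2): fills=none; bids=[-] asks=[-]
After op 4 [order #4] limit_buy(price=96, qty=8): fills=none; bids=[#4:8@96] asks=[-]
After op 5 [order #5] market_sell(qty=5): fills=#4x#5:5@96; bids=[#4:3@96] asks=[-]
After op 6 [order #6] limit_sell(price=103, qty=6): fills=none; bids=[#4:3@96] asks=[#6:6@103]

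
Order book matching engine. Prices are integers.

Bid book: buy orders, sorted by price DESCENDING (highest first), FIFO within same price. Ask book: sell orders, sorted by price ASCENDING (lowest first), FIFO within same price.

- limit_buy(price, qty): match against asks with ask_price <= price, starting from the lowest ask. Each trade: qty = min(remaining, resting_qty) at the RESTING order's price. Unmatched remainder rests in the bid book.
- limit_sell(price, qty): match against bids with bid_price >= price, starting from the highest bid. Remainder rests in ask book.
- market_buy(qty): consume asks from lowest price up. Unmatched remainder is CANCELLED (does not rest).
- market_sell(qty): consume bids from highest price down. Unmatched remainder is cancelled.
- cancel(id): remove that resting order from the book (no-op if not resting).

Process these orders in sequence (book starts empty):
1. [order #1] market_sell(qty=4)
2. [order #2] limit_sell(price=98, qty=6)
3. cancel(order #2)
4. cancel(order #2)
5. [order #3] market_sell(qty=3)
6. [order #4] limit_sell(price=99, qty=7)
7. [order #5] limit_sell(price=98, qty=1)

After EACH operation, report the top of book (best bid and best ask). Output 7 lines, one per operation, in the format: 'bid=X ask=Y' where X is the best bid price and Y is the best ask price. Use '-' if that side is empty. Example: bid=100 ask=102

After op 1 [order #1] market_sell(qty=4): fills=none; bids=[-] asks=[-]
After op 2 [order #2] limit_sell(price=98, qty=6): fills=none; bids=[-] asks=[#2:6@98]
After op 3 cancel(order #2): fills=none; bids=[-] asks=[-]
After op 4 cancel(order #2): fills=none; bids=[-] asks=[-]
After op 5 [order #3] market_sell(qty=3): fills=none; bids=[-] asks=[-]
After op 6 [order #4] limit_sell(price=99, qty=7): fills=none; bids=[-] asks=[#4:7@99]
After op 7 [order #5] limit_sell(price=98, qty=1): fills=none; bids=[-] asks=[#5:1@98 #4:7@99]

Answer: bid=- ask=-
bid=- ask=98
bid=- ask=-
bid=- ask=-
bid=- ask=-
bid=- ask=99
bid=- ask=98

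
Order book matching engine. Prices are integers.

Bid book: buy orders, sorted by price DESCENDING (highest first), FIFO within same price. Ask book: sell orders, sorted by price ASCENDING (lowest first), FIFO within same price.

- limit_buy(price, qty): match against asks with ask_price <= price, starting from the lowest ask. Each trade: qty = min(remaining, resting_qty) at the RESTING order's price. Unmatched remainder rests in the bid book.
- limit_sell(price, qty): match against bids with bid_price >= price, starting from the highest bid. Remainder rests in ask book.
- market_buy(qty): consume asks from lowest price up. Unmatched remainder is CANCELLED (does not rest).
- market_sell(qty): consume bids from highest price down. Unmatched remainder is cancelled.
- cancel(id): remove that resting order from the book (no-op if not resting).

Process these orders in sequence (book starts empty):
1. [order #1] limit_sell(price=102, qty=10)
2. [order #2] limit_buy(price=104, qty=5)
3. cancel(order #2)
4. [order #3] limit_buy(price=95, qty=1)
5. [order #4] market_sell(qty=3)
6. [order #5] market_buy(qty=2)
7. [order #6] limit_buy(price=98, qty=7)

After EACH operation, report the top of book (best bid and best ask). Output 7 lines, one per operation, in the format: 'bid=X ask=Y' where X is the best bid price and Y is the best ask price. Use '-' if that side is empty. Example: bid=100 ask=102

After op 1 [order #1] limit_sell(price=102, qty=10): fills=none; bids=[-] asks=[#1:10@102]
After op 2 [order #2] limit_buy(price=104, qty=5): fills=#2x#1:5@102; bids=[-] asks=[#1:5@102]
After op 3 cancel(order #2): fills=none; bids=[-] asks=[#1:5@102]
After op 4 [order #3] limit_buy(price=95, qty=1): fills=none; bids=[#3:1@95] asks=[#1:5@102]
After op 5 [order #4] market_sell(qty=3): fills=#3x#4:1@95; bids=[-] asks=[#1:5@102]
After op 6 [order #5] market_buy(qty=2): fills=#5x#1:2@102; bids=[-] asks=[#1:3@102]
After op 7 [order #6] limit_buy(price=98, qty=7): fills=none; bids=[#6:7@98] asks=[#1:3@102]

Answer: bid=- ask=102
bid=- ask=102
bid=- ask=102
bid=95 ask=102
bid=- ask=102
bid=- ask=102
bid=98 ask=102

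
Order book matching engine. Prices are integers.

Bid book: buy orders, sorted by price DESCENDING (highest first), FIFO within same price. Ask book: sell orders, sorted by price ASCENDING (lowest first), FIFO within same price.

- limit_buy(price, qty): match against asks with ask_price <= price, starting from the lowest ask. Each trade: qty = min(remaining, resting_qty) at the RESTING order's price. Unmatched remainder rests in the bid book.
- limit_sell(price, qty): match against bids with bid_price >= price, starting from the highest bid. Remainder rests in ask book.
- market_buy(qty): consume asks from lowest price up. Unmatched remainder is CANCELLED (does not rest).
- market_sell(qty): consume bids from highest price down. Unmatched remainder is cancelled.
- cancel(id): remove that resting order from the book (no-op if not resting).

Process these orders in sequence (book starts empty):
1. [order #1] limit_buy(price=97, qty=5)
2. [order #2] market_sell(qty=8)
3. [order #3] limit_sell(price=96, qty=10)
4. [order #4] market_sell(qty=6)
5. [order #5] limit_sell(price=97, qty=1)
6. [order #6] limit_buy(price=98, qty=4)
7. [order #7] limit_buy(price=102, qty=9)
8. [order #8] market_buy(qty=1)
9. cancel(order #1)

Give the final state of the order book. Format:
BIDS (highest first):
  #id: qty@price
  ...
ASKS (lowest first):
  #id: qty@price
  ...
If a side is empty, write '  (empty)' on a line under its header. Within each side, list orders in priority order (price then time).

After op 1 [order #1] limit_buy(price=97, qty=5): fills=none; bids=[#1:5@97] asks=[-]
After op 2 [order #2] market_sell(qty=8): fills=#1x#2:5@97; bids=[-] asks=[-]
After op 3 [order #3] limit_sell(price=96, qty=10): fills=none; bids=[-] asks=[#3:10@96]
After op 4 [order #4] market_sell(qty=6): fills=none; bids=[-] asks=[#3:10@96]
After op 5 [order #5] limit_sell(price=97, qty=1): fills=none; bids=[-] asks=[#3:10@96 #5:1@97]
After op 6 [order #6] limit_buy(price=98, qty=4): fills=#6x#3:4@96; bids=[-] asks=[#3:6@96 #5:1@97]
After op 7 [order #7] limit_buy(price=102, qty=9): fills=#7x#3:6@96 #7x#5:1@97; bids=[#7:2@102] asks=[-]
After op 8 [order #8] market_buy(qty=1): fills=none; bids=[#7:2@102] asks=[-]
After op 9 cancel(order #1): fills=none; bids=[#7:2@102] asks=[-]

Answer: BIDS (highest first):
  #7: 2@102
ASKS (lowest first):
  (empty)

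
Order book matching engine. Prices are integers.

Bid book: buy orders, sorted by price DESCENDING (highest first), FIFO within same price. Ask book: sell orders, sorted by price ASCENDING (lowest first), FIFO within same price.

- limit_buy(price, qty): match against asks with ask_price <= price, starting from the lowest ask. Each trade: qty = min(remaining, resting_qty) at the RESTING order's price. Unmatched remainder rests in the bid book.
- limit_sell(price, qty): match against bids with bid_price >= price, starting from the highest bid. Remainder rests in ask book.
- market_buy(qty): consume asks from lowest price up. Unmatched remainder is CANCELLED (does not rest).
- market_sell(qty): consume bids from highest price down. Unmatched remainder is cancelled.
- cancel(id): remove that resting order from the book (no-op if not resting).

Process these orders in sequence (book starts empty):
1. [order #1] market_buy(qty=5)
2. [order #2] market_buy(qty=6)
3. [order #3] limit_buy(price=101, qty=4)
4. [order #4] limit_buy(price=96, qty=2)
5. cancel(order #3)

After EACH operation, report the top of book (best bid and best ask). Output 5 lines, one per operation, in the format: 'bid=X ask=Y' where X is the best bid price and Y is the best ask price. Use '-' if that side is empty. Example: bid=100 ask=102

After op 1 [order #1] market_buy(qty=5): fills=none; bids=[-] asks=[-]
After op 2 [order #2] market_buy(qty=6): fills=none; bids=[-] asks=[-]
After op 3 [order #3] limit_buy(price=101, qty=4): fills=none; bids=[#3:4@101] asks=[-]
After op 4 [order #4] limit_buy(price=96, qty=2): fills=none; bids=[#3:4@101 #4:2@96] asks=[-]
After op 5 cancel(order #3): fills=none; bids=[#4:2@96] asks=[-]

Answer: bid=- ask=-
bid=- ask=-
bid=101 ask=-
bid=101 ask=-
bid=96 ask=-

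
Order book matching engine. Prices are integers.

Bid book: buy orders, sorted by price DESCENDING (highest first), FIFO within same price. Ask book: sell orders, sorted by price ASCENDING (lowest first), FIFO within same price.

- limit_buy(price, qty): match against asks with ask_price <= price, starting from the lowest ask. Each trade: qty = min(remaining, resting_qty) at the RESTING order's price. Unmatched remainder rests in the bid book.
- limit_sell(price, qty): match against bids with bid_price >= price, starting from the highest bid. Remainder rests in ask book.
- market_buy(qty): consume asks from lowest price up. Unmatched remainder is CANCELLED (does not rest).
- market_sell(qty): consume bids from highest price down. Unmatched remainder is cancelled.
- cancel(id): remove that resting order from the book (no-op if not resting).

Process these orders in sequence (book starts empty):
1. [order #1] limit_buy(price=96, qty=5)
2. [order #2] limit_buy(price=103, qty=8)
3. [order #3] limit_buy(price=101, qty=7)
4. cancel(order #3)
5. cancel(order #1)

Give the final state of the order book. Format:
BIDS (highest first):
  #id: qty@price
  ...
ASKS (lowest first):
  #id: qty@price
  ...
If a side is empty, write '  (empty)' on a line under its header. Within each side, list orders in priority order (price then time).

Answer: BIDS (highest first):
  #2: 8@103
ASKS (lowest first):
  (empty)

Derivation:
After op 1 [order #1] limit_buy(price=96, qty=5): fills=none; bids=[#1:5@96] asks=[-]
After op 2 [order #2] limit_buy(price=103, qty=8): fills=none; bids=[#2:8@103 #1:5@96] asks=[-]
After op 3 [order #3] limit_buy(price=101, qty=7): fills=none; bids=[#2:8@103 #3:7@101 #1:5@96] asks=[-]
After op 4 cancel(order #3): fills=none; bids=[#2:8@103 #1:5@96] asks=[-]
After op 5 cancel(order #1): fills=none; bids=[#2:8@103] asks=[-]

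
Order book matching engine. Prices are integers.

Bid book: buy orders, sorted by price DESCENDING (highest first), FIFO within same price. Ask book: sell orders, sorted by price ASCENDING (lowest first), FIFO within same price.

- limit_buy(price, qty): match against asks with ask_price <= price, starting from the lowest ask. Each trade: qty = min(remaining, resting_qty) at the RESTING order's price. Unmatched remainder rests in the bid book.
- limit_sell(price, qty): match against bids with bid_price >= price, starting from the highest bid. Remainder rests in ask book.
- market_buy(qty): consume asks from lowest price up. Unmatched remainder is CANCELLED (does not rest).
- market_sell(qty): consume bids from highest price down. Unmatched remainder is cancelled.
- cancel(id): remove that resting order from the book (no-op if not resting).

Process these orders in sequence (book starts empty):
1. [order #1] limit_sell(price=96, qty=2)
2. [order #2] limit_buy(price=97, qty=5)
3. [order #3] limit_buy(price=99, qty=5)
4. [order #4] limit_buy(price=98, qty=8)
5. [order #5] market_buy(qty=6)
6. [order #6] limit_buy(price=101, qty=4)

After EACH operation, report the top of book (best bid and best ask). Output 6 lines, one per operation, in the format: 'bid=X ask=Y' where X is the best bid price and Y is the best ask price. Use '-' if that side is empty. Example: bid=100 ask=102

Answer: bid=- ask=96
bid=97 ask=-
bid=99 ask=-
bid=99 ask=-
bid=99 ask=-
bid=101 ask=-

Derivation:
After op 1 [order #1] limit_sell(price=96, qty=2): fills=none; bids=[-] asks=[#1:2@96]
After op 2 [order #2] limit_buy(price=97, qty=5): fills=#2x#1:2@96; bids=[#2:3@97] asks=[-]
After op 3 [order #3] limit_buy(price=99, qty=5): fills=none; bids=[#3:5@99 #2:3@97] asks=[-]
After op 4 [order #4] limit_buy(price=98, qty=8): fills=none; bids=[#3:5@99 #4:8@98 #2:3@97] asks=[-]
After op 5 [order #5] market_buy(qty=6): fills=none; bids=[#3:5@99 #4:8@98 #2:3@97] asks=[-]
After op 6 [order #6] limit_buy(price=101, qty=4): fills=none; bids=[#6:4@101 #3:5@99 #4:8@98 #2:3@97] asks=[-]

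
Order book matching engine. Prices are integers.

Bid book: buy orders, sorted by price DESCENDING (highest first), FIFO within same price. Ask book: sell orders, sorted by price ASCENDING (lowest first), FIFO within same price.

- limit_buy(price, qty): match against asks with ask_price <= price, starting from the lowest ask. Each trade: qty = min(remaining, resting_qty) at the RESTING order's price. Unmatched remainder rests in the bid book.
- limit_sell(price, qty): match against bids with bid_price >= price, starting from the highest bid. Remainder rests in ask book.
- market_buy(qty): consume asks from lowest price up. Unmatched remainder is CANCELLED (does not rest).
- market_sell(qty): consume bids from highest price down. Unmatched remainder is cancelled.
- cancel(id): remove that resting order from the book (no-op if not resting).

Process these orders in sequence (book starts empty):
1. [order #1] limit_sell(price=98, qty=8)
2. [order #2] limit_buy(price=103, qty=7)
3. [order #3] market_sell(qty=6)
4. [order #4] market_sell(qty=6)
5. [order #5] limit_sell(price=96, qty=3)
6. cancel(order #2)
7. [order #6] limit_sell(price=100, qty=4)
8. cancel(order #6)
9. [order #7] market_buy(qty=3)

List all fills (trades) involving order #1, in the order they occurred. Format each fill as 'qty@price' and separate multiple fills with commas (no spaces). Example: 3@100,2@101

After op 1 [order #1] limit_sell(price=98, qty=8): fills=none; bids=[-] asks=[#1:8@98]
After op 2 [order #2] limit_buy(price=103, qty=7): fills=#2x#1:7@98; bids=[-] asks=[#1:1@98]
After op 3 [order #3] market_sell(qty=6): fills=none; bids=[-] asks=[#1:1@98]
After op 4 [order #4] market_sell(qty=6): fills=none; bids=[-] asks=[#1:1@98]
After op 5 [order #5] limit_sell(price=96, qty=3): fills=none; bids=[-] asks=[#5:3@96 #1:1@98]
After op 6 cancel(order #2): fills=none; bids=[-] asks=[#5:3@96 #1:1@98]
After op 7 [order #6] limit_sell(price=100, qty=4): fills=none; bids=[-] asks=[#5:3@96 #1:1@98 #6:4@100]
After op 8 cancel(order #6): fills=none; bids=[-] asks=[#5:3@96 #1:1@98]
After op 9 [order #7] market_buy(qty=3): fills=#7x#5:3@96; bids=[-] asks=[#1:1@98]

Answer: 7@98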